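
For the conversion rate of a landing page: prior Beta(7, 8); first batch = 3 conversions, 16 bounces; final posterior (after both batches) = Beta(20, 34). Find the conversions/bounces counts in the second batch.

10 conversions and 10 bounces

Sequential conjugate updates are equivalent to a single update on the pooled data, so total successes = posterior α − prior α and total failures = posterior β − prior β.
Total across both batches: 20−7=13 conversions, 34−8=26 bounces.
Subtract the first batch: 13−3=10 conversions and 26−16=10 bounces.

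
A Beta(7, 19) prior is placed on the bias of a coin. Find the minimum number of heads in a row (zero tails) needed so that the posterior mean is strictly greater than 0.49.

k = 12

After k heads and 0 tails the posterior is Beta(7+k, 19), with mean (7+k)/(7+19+k).
Set (7+k)/(26+k) > 0.49 and solve: k > (0.49·26 − 7)/(1 − 0.49) = 11.255.
The smallest integer exceeding 11.255 is 12, and checking k=12: (19)/(38) = 0.5000 > 0.49.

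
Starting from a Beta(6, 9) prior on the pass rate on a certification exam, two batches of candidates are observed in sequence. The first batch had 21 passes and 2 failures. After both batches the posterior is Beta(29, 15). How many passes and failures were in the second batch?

2 passes and 4 failures

Because Beta–binomial updating is additive in the counts, the combined data contributed (α_post−α_prior, β_post−β_prior) successes and failures.
Total across both batches: 29−6=23 passes, 15−9=6 failures.
Subtract the first batch: 23−21=2 passes and 6−2=4 failures.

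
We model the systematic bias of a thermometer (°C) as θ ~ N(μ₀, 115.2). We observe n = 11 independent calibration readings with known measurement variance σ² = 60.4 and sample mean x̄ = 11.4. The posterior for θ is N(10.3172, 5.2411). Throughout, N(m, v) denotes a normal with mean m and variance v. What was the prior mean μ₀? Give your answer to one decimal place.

μ₀ = -12.4

With known observation variance, the Normal–Normal posterior has precision τ_n = τ₀ + n/σ² and mean μ_n = (τ₀μ₀ + (n/σ²)x̄)/τ_n.
Here τ₀ = 1/115.2 = 0.008681 and τ_data = 11/60.4 = 0.182119, so τ_n = 0.190800.
Rearranging for μ₀: μ₀ = (μ_n·τ_n − τ_data·x̄)/τ₀ = (10.3172·0.190800 − 0.182119·11.4) / 0.008681 = -0.107635/0.008681 ≈ -12.4.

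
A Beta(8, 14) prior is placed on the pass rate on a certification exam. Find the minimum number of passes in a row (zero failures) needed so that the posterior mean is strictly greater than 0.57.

After k passes and 0 failures the posterior is Beta(8+k, 14), with mean (8+k)/(8+14+k).
Set (8+k)/(22+k) > 0.57 and solve: k > (0.57·22 − 8)/(1 − 0.57) = 10.558.
The smallest integer exceeding 10.558 is 11.

k = 11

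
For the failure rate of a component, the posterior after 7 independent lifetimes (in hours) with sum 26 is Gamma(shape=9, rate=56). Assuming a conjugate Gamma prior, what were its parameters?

For an exponential likelihood with a Gamma(α, β) prior on the rate, n observations with total T give posterior Gamma(α+n, β+T).
So α = 9 − 7 = 2 and β = 56 − 26 = 30.

Gamma(shape=2, rate=30)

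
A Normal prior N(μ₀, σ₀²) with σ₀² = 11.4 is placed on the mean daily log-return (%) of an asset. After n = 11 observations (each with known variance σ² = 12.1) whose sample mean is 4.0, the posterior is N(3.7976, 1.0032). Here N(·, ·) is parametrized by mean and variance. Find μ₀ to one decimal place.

μ₀ = 1.7

With known observation variance, the Normal–Normal posterior has precision τ_n = τ₀ + n/σ² and mean μ_n = (τ₀μ₀ + (n/σ²)x̄)/τ_n.
Here τ₀ = 1/11.4 = 0.087719 and τ_data = 11/12.1 = 0.909091, so τ_n = 0.996810.
Rearranging for μ₀: μ₀ = (μ_n·τ_n − τ_data·x̄)/τ₀ = (3.7976·0.996810 − 0.909091·4.0) / 0.087719 = 0.149122/0.087719 ≈ 1.7.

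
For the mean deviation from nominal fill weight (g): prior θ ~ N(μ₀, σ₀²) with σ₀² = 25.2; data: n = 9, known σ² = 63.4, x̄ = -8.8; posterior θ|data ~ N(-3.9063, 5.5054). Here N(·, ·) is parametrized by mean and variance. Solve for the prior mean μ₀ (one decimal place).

The posterior mean is a precision-weighted average: μ_n = (τ₀μ₀ + τ_data·x̄)/(τ₀+τ_data), with τ₀=1/σ₀² and τ_data=n/σ².
Here τ₀ = 1/25.2 = 0.039683 and τ_data = 9/63.4 = 0.141956, so τ_n = 0.181639.
Rearranging for μ₀: μ₀ = (μ_n·τ_n − τ_data·x̄)/τ₀ = (-3.9063·0.181639 − 0.141956·-8.8) / 0.039683 = 0.539676/0.039683 ≈ 13.6.

μ₀ = 13.6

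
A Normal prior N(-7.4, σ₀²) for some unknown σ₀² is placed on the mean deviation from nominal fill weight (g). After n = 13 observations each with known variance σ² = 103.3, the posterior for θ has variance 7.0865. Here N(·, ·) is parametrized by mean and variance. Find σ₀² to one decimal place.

Posterior precision equals prior precision plus data precision: 1/σ_n² = 1/σ₀² + n/σ².
So 1/σ₀² = 1/7.0865 − 13/103.3 = 0.141113 − 0.125847 = 0.015266.
Hence σ₀² = 1/0.015266 ≈ 65.5.

σ₀² = 65.5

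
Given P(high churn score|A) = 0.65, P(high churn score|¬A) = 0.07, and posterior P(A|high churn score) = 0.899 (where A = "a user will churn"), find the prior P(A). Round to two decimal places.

P(A) = 0.49

Bayes' rule in odds form gives O(A|E) = O(A)·[P(E|A)/P(E|¬A)], hence O(A) = O(A|E)/LR.
Posterior odds = 0.899/(1−0.899) = 8.9010. LR = 0.65/0.07 = 9.2857.
Prior odds = 8.9010/9.2857 = 0.9586, so P(A) = 0.9586/(1+0.9586) ≈ 0.49.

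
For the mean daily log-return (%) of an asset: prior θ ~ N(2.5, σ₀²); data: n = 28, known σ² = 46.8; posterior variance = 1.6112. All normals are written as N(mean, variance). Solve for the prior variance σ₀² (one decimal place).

σ₀² = 44.7

For the Normal–Normal model with known σ², precisions add: τ_n = τ₀ + n/σ².
So 1/σ₀² = 1/1.6112 − 28/46.8 = 0.620655 − 0.598291 = 0.022364.
Hence σ₀² = 1/0.022364 ≈ 44.7.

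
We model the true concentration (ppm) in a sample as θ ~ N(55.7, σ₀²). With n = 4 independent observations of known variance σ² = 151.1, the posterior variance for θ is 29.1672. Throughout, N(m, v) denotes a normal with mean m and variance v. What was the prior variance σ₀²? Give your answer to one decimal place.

For the Normal–Normal model with known σ², precisions add: τ_n = τ₀ + n/σ².
So 1/σ₀² = 1/29.1672 − 4/151.1 = 0.034285 − 0.026473 = 0.007812.
Hence σ₀² = 1/0.007812 ≈ 128.0.

σ₀² = 128.0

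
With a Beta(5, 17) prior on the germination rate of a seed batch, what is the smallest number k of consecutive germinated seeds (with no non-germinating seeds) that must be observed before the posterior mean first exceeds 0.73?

k = 41

After k germinated seeds and 0 non-germinating seeds the posterior is Beta(5+k, 17), with mean (5+k)/(5+17+k).
Set (5+k)/(22+k) > 0.73 and solve: k > (0.73·22 − 5)/(1 − 0.73) = 40.963.
The smallest integer exceeding 40.963 is 41.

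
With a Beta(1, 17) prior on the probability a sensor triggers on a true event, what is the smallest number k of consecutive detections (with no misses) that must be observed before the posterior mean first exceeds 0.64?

k = 30

After k detections and 0 misses the posterior is Beta(1+k, 17), with mean (1+k)/(1+17+k).
Set (1+k)/(18+k) > 0.64 and solve: k > (0.64·18 − 1)/(1 − 0.64) = 29.222.
The smallest integer exceeding 29.222 is 30, and checking k=30: (31)/(48) = 0.6458 > 0.64.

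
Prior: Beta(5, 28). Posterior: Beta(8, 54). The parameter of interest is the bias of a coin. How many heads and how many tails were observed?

3 heads and 26 tails

Beta is conjugate to the binomial likelihood: posterior = Beta(a+s, b+f).
Match parameters: s=8−5=3, f=54−28=26.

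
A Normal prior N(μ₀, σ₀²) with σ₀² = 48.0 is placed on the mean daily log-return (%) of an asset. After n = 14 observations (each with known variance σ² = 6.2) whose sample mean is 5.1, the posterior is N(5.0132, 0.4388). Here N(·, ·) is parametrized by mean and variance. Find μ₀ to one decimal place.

μ₀ = -4.4

The posterior mean is a precision-weighted average: μ_n = (τ₀μ₀ + τ_data·x̄)/(τ₀+τ_data), with τ₀=1/σ₀² and τ_data=n/σ².
Here τ₀ = 1/48.0 = 0.020833 and τ_data = 14/6.2 = 2.258065, so τ_n = 2.278898.
Rearranging for μ₀: μ₀ = (μ_n·τ_n − τ_data·x̄)/τ₀ = (5.0132·2.278898 − 2.258065·5.1) / 0.020833 = -0.091560/0.020833 ≈ -4.4.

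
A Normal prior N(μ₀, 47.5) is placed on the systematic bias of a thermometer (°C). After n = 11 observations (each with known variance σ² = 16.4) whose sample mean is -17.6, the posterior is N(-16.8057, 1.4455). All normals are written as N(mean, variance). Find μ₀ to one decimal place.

μ₀ = 8.5

The posterior mean is a precision-weighted average: μ_n = (τ₀μ₀ + τ_data·x̄)/(τ₀+τ_data), with τ₀=1/σ₀² and τ_data=n/σ².
Here τ₀ = 1/47.5 = 0.021053 and τ_data = 11/16.4 = 0.670732, so τ_n = 0.691785.
Rearranging for μ₀: μ₀ = (μ_n·τ_n − τ_data·x̄)/τ₀ = (-16.8057·0.691785 − 0.670732·-17.6) / 0.021053 = 0.178952/0.021053 ≈ 8.5.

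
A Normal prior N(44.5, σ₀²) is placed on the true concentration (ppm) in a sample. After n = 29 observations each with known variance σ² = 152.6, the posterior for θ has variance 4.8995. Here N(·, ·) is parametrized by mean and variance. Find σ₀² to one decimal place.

σ₀² = 71.1

For the Normal–Normal model with known σ², precisions add: τ_n = τ₀ + n/σ².
So 1/σ₀² = 1/4.8995 − 29/152.6 = 0.204102 − 0.190039 = 0.014063.
Hence σ₀² = 1/0.014063 ≈ 71.1.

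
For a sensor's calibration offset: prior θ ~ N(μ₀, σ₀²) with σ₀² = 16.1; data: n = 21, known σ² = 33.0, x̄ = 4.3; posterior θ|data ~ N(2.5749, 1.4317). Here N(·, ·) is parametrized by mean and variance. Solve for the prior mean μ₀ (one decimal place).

μ₀ = -15.1

The posterior mean is a precision-weighted average: μ_n = (τ₀μ₀ + τ_data·x̄)/(τ₀+τ_data), with τ₀=1/σ₀² and τ_data=n/σ².
Here τ₀ = 1/16.1 = 0.062112 and τ_data = 21/33.0 = 0.636364, so τ_n = 0.698476.
Rearranging for μ₀: μ₀ = (μ_n·τ_n − τ_data·x̄)/τ₀ = (2.5749·0.698476 − 0.636364·4.3) / 0.062112 = -0.937859/0.062112 ≈ -15.1.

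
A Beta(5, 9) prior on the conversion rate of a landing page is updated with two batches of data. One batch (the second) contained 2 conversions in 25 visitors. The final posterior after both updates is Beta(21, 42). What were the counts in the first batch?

Because Beta–binomial updating is additive in the counts, the combined data contributed (α_post−α_prior, β_post−β_prior) successes and failures.
Total across both batches: 21−5=16 conversions, 42−9=33 bounces.
Subtract the second batch: 16−2=14 conversions and 33−23=10 bounces.

14 conversions and 10 bounces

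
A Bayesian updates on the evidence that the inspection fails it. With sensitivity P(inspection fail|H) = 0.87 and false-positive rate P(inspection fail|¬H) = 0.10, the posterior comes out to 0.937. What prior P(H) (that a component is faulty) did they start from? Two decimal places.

P(H) = 0.63

Bayes' rule in odds form gives O(H|E) = O(H)·[P(E|H)/P(E|¬H)], hence O(H) = O(H|E)/LR.
Posterior odds = 0.937/(1−0.937) = 14.8730. LR = 0.87/0.10 = 8.7000.
Prior odds = 14.8730/8.7000 = 1.7095, so P(H) = 1.7095/(1+1.7095) ≈ 0.63.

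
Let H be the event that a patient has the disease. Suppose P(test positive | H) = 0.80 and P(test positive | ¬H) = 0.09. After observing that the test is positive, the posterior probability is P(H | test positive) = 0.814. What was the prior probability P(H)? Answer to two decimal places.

Bayes' rule in odds form gives O(H|E) = O(H)·[P(E|H)/P(E|¬H)], hence O(H) = O(H|E)/LR.
Posterior odds = 0.814/(1−0.814) = 4.3763. LR = 0.80/0.09 = 8.8889.
Prior odds = 4.3763/8.8889 = 0.4923, so P(H) = 0.4923/(1+0.4923) ≈ 0.33.

P(H) = 0.33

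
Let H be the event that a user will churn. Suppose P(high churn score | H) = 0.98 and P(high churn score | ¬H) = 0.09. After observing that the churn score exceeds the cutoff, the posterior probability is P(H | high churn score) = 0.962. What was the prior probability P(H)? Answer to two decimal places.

P(H) = 0.70

In odds form, posterior odds = prior odds × likelihood ratio, so prior odds = posterior odds ÷ LR.
Posterior odds = 0.962/(1−0.962) = 25.3158. LR = 0.98/0.09 = 10.8889.
Prior odds = 25.3158/10.8889 = 2.3249, so P(H) = 2.3249/(1+2.3249) ≈ 0.70.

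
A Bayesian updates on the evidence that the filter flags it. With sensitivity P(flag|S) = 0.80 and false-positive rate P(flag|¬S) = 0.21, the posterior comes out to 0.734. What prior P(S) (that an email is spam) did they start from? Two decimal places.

Bayes' rule in odds form gives O(S|E) = O(S)·[P(E|S)/P(E|¬S)], hence O(S) = O(S|E)/LR.
Posterior odds = 0.734/(1−0.734) = 2.7594. LR = 0.80/0.21 = 3.8095.
Prior odds = 2.7594/3.8095 = 0.7243, so P(S) = 0.7243/(1+0.7243) ≈ 0.42.

P(S) = 0.42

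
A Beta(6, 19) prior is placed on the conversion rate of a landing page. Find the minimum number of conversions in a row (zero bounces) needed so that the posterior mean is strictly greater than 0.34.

After k conversions and 0 bounces the posterior is Beta(6+k, 19), with mean (6+k)/(6+19+k).
Set (6+k)/(25+k) > 0.34 and solve: k > (0.34·25 − 6)/(1 − 0.34) = 3.788.
The smallest integer exceeding 3.788 is 4.

k = 4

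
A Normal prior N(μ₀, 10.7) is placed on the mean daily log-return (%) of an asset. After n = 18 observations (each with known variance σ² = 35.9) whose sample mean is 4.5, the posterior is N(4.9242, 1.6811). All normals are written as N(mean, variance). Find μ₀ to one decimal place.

The posterior mean is a precision-weighted average: μ_n = (τ₀μ₀ + τ_data·x̄)/(τ₀+τ_data), with τ₀=1/σ₀² and τ_data=n/σ².
Here τ₀ = 1/10.7 = 0.093458 and τ_data = 18/35.9 = 0.501393, so τ_n = 0.594851.
Rearranging for μ₀: μ₀ = (μ_n·τ_n − τ_data·x̄)/τ₀ = (4.9242·0.594851 − 0.501393·4.5) / 0.093458 = 0.672897/0.093458 ≈ 7.2.

μ₀ = 7.2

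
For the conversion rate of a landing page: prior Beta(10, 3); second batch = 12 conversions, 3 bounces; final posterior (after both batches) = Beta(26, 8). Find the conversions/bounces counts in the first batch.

Sequential conjugate updates are equivalent to a single update on the pooled data, so total successes = posterior α − prior α and total failures = posterior β − prior β.
Total across both batches: 26−10=16 conversions, 8−3=5 bounces.
Subtract the second batch: 16−12=4 conversions and 5−3=2 bounces.

4 conversions and 2 bounces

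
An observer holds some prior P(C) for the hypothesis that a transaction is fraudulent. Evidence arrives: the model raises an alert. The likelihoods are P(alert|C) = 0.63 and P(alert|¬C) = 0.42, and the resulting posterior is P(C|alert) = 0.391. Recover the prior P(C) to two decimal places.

Bayes' rule in odds form gives O(C|E) = O(C)·[P(E|C)/P(E|¬C)], hence O(C) = O(C|E)/LR.
Posterior odds = 0.391/(1−0.391) = 0.6420. LR = 0.63/0.42 = 1.5000.
Prior odds = 0.6420/1.5000 = 0.4280, so P(C) = 0.4280/(1+0.4280) ≈ 0.30.

P(C) = 0.30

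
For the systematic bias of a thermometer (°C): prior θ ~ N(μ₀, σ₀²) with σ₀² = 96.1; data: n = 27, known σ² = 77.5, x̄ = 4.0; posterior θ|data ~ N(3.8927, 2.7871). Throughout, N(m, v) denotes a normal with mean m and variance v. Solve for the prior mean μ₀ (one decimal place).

μ₀ = 0.3

With known observation variance, the Normal–Normal posterior has precision τ_n = τ₀ + n/σ² and mean μ_n = (τ₀μ₀ + (n/σ²)x̄)/τ_n.
Here τ₀ = 1/96.1 = 0.010406 and τ_data = 27/77.5 = 0.348387, so τ_n = 0.358793.
Rearranging for μ₀: μ₀ = (μ_n·τ_n − τ_data·x̄)/τ₀ = (3.8927·0.358793 − 0.348387·4.0) / 0.010406 = 0.003126/0.010406 ≈ 0.3.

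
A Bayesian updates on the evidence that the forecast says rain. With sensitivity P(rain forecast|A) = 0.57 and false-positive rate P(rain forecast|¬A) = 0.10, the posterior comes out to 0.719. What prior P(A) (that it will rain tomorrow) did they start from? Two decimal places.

P(A) = 0.31

In odds form, posterior odds = prior odds × likelihood ratio, so prior odds = posterior odds ÷ LR.
Posterior odds = 0.719/(1−0.719) = 2.5587. LR = 0.57/0.10 = 5.7000.
Prior odds = 2.5587/5.7000 = 0.4489, so P(A) = 0.4489/(1+0.4489) ≈ 0.31.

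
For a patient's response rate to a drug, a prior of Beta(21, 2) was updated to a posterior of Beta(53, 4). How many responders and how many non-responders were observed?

Beta is conjugate to the binomial likelihood: posterior = Beta(a+s, b+f).
So s = 53 − 21 = 32 and f = 4 − 2 = 2.

32 responders and 2 non-responders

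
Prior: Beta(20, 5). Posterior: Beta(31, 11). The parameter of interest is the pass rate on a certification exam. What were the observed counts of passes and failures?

11 passes and 6 failures

Beta is conjugate to the binomial likelihood: posterior = Beta(α+s, β+f).
Match parameters: s=31−20=11, f=11−5=6.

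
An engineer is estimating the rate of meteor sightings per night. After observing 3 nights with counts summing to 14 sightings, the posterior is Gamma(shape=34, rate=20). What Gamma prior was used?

Gamma(shape=20, rate=17)

Gamma–Poisson conjugacy: posterior shape = α + Σxᵢ, posterior rate = β + n.
So α = 34 − 14 = 20 and β = 20 − 3 = 17.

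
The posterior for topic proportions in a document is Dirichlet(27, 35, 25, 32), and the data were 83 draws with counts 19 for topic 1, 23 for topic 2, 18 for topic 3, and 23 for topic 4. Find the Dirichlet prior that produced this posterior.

Dirichlet(8, 12, 7, 9)

For a Dirichlet(α) prior with multinomial counts c, the posterior is Dirichlet(α + c) componentwise.
Subtract each count from the matching posterior parameter: 27−19=8, 35−23=12, 25−18=7, 32−23=9.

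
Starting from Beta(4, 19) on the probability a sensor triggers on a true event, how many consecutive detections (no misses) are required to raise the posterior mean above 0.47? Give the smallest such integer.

After k detections and 0 misses the posterior is Beta(4+k, 19), with mean (4+k)/(4+19+k).
Set (4+k)/(23+k) > 0.47 and solve: k > (0.47·23 − 4)/(1 − 0.47) = 12.849.
The smallest integer exceeding 12.849 is 13, and checking k=13: (17)/(36) = 0.4722 > 0.47.

k = 13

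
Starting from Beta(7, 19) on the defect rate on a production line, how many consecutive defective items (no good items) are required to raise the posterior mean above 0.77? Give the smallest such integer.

After k defective items and 0 good items the posterior is Beta(7+k, 19), with mean (7+k)/(7+19+k).
Set (7+k)/(26+k) > 0.77 and solve: k > (0.77·26 − 7)/(1 − 0.77) = 56.609.
The smallest integer exceeding 56.609 is 57.

k = 57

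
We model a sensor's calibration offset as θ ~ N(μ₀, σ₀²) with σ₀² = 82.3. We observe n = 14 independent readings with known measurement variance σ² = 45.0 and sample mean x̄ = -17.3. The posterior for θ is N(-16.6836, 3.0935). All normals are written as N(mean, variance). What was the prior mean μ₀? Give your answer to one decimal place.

μ₀ = -0.9

The posterior mean is a precision-weighted average: μ_n = (τ₀μ₀ + τ_data·x̄)/(τ₀+τ_data), with τ₀=1/σ₀² and τ_data=n/σ².
Here τ₀ = 1/82.3 = 0.012151 and τ_data = 14/45.0 = 0.311111, so τ_n = 0.323262.
Rearranging for μ₀: μ₀ = (μ_n·τ_n − τ_data·x̄)/τ₀ = (-16.6836·0.323262 − 0.311111·-17.3) / 0.012151 = -0.010954/0.012151 ≈ -0.9.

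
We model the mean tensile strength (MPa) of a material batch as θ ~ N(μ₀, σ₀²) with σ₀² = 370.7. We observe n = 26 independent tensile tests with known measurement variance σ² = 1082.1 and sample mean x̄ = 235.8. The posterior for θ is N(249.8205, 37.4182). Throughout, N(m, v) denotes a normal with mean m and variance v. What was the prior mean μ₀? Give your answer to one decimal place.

With known observation variance, the Normal–Normal posterior has precision τ_n = τ₀ + n/σ² and mean μ_n = (τ₀μ₀ + (n/σ²)x̄)/τ_n.
Here τ₀ = 1/370.7 = 0.002698 and τ_data = 26/1082.1 = 0.024027, so τ_n = 0.026725.
Rearranging for μ₀: μ₀ = (μ_n·τ_n − τ_data·x̄)/τ₀ = (249.8205·0.026725 − 0.024027·235.8) / 0.002698 = 1.010886/0.002698 ≈ 374.7.

μ₀ = 374.7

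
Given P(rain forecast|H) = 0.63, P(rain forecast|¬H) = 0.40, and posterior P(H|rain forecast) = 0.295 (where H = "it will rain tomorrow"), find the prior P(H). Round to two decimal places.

P(H) = 0.21

Bayes' rule in odds form gives O(H|E) = O(H)·[P(E|H)/P(E|¬H)], hence O(H) = O(H|E)/LR.
Posterior odds = 0.295/(1−0.295) = 0.4184. LR = 0.63/0.40 = 1.5750.
Prior odds = 0.4184/1.5750 = 0.2657, so P(H) = 0.2657/(1+0.2657) ≈ 0.21.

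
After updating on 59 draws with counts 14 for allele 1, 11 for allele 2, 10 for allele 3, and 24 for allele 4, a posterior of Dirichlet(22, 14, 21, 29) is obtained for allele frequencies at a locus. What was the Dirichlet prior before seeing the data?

For a Dirichlet(α) prior with multinomial counts c, the posterior is Dirichlet(α + c) componentwise.
Subtract each count from the matching posterior parameter: 22−14=8, 14−11=3, 21−10=11, 29−24=5.

Dirichlet(8, 3, 11, 5)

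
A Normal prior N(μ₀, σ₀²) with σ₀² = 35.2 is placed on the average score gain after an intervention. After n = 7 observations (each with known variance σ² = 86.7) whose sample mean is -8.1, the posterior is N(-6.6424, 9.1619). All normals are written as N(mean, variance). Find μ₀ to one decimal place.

The posterior mean is a precision-weighted average: μ_n = (τ₀μ₀ + τ_data·x̄)/(τ₀+τ_data), with τ₀=1/σ₀² and τ_data=n/σ².
Here τ₀ = 1/35.2 = 0.028409 and τ_data = 7/86.7 = 0.080738, so τ_n = 0.109147.
Rearranging for μ₀: μ₀ = (μ_n·τ_n − τ_data·x̄)/τ₀ = (-6.6424·0.109147 − 0.080738·-8.1) / 0.028409 = -0.071020/0.028409 ≈ -2.5.

μ₀ = -2.5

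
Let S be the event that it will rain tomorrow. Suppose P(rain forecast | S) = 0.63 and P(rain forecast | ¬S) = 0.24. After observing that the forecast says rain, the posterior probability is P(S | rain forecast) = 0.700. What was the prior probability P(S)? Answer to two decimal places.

P(S) = 0.47

In odds form, posterior odds = prior odds × likelihood ratio, so prior odds = posterior odds ÷ LR.
Posterior odds = 0.700/(1−0.700) = 2.3333. LR = 0.63/0.24 = 2.6250.
Prior odds = 2.3333/2.6250 = 0.8889, so P(S) = 0.8889/(1+0.8889) ≈ 0.47.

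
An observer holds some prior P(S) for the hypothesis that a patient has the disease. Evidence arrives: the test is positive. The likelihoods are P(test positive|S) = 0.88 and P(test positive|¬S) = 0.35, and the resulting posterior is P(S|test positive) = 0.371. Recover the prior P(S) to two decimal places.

P(S) = 0.19

In odds form, posterior odds = prior odds × likelihood ratio, so prior odds = posterior odds ÷ LR.
Posterior odds = 0.371/(1−0.371) = 0.5898. LR = 0.88/0.35 = 2.5143.
Prior odds = 0.5898/2.5143 = 0.2346, so P(S) = 0.2346/(1+0.2346) ≈ 0.19.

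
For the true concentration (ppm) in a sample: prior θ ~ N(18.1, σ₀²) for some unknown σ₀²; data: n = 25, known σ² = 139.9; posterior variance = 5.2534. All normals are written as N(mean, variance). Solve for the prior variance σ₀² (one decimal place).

σ₀² = 85.8

For the Normal–Normal model with known σ², precisions add: τ_n = τ₀ + n/σ².
So 1/σ₀² = 1/5.2534 − 25/139.9 = 0.190353 − 0.178699 = 0.011654.
Hence σ₀² = 1/0.011654 ≈ 85.8.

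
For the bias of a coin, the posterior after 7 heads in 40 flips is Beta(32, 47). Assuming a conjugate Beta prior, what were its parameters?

Beta(25, 14)

Under Beta–binomial conjugacy the posterior parameters are (α+s, β+f).
So α = 32 − 7 = 25 and β = 47 − 33 = 14.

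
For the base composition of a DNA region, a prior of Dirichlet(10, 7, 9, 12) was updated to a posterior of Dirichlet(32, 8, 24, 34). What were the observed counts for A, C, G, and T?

For a Dirichlet(α) prior with multinomial counts c, the posterior is Dirichlet(α + c) componentwise.
Counts are posterior − prior componentwise: 32−10=22, 8−7=1, 24−9=15, 34−12=22.

counts (22, 1, 15, 22)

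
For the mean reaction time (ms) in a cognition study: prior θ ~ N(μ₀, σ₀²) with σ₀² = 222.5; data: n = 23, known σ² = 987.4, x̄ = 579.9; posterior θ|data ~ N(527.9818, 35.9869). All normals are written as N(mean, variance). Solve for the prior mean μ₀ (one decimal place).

μ₀ = 258.9

With known observation variance, the Normal–Normal posterior has precision τ_n = τ₀ + n/σ² and mean μ_n = (τ₀μ₀ + (n/σ²)x̄)/τ_n.
Here τ₀ = 1/222.5 = 0.004494 and τ_data = 23/987.4 = 0.023293, so τ_n = 0.027787.
Rearranging for μ₀: μ₀ = (μ_n·τ_n − τ_data·x̄)/τ₀ = (527.9818·0.027787 − 0.023293·579.9) / 0.004494 = 1.163420/0.004494 ≈ 258.9.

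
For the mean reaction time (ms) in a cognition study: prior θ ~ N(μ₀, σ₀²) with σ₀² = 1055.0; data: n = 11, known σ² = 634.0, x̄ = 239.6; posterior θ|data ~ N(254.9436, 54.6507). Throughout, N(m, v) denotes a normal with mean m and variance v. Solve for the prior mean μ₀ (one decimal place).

The posterior mean is a precision-weighted average: μ_n = (τ₀μ₀ + τ_data·x̄)/(τ₀+τ_data), with τ₀=1/σ₀² and τ_data=n/σ².
Here τ₀ = 1/1055.0 = 0.000948 and τ_data = 11/634.0 = 0.017350, so τ_n = 0.018298.
Rearranging for μ₀: μ₀ = (μ_n·τ_n − τ_data·x̄)/τ₀ = (254.9436·0.018298 − 0.017350·239.6) / 0.000948 = 0.507898/0.000948 ≈ 535.8.

μ₀ = 535.8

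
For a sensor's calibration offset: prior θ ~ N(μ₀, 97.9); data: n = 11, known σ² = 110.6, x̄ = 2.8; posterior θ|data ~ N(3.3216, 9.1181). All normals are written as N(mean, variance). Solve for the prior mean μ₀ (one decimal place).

The posterior mean is a precision-weighted average: μ_n = (τ₀μ₀ + τ_data·x̄)/(τ₀+τ_data), with τ₀=1/σ₀² and τ_data=n/σ².
Here τ₀ = 1/97.9 = 0.010215 and τ_data = 11/110.6 = 0.099458, so τ_n = 0.109673.
Rearranging for μ₀: μ₀ = (μ_n·τ_n − τ_data·x̄)/τ₀ = (3.3216·0.109673 − 0.099458·2.8) / 0.010215 = 0.085807/0.010215 ≈ 8.4.

μ₀ = 8.4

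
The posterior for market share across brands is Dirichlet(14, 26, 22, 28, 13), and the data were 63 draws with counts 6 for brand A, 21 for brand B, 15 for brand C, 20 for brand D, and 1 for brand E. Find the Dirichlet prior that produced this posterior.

For a Dirichlet(α) prior with multinomial counts c, the posterior is Dirichlet(α + c) componentwise.
Subtract each count from the matching posterior parameter: 14−6=8, 26−21=5, 22−15=7, 28−20=8, 13−1=12.

Dirichlet(8, 5, 7, 8, 12)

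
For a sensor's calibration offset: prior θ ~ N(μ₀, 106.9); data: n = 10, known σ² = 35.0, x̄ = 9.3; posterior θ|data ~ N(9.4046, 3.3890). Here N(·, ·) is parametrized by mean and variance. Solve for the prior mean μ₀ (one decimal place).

The posterior mean is a precision-weighted average: μ_n = (τ₀μ₀ + τ_data·x̄)/(τ₀+τ_data), with τ₀=1/σ₀² and τ_data=n/σ².
Here τ₀ = 1/106.9 = 0.009355 and τ_data = 10/35.0 = 0.285714, so τ_n = 0.295069.
Rearranging for μ₀: μ₀ = (μ_n·τ_n − τ_data·x̄)/τ₀ = (9.4046·0.295069 − 0.285714·9.3) / 0.009355 = 0.117866/0.009355 ≈ 12.6.

μ₀ = 12.6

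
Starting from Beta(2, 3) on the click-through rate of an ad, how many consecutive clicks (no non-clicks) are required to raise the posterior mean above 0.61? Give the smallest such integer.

After k clicks and 0 non-clicks the posterior is Beta(2+k, 3), with mean (2+k)/(2+3+k).
Set (2+k)/(5+k) > 0.61 and solve: k > (0.61·5 − 2)/(1 − 0.61) = 2.692.
The smallest integer exceeding 2.692 is 3, and checking k=3: (5)/(8) = 0.6250 > 0.61.

k = 3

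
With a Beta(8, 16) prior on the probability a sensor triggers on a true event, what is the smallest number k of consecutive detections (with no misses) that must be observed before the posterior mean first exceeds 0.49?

k = 8

After k detections and 0 misses the posterior is Beta(8+k, 16), with mean (8+k)/(8+16+k).
Set (8+k)/(24+k) > 0.49 and solve: k > (0.49·24 − 8)/(1 − 0.49) = 7.373.
The smallest integer exceeding 7.373 is 8.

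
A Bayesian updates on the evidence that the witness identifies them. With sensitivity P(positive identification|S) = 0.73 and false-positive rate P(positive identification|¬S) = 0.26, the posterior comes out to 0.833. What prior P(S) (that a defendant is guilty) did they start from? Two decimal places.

P(S) = 0.64

Bayes' rule in odds form gives O(S|E) = O(S)·[P(E|S)/P(E|¬S)], hence O(S) = O(S|E)/LR.
Posterior odds = 0.833/(1−0.833) = 4.9880. LR = 0.73/0.26 = 2.8077.
Prior odds = 4.9880/2.8077 = 1.7765, so P(S) = 1.7765/(1+1.7765) ≈ 0.64.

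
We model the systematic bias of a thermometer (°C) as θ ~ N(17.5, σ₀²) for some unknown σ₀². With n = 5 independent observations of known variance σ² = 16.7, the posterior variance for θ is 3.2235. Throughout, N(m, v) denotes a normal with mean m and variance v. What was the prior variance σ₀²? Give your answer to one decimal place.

Posterior precision equals prior precision plus data precision: 1/σ_n² = 1/σ₀² + n/σ².
So 1/σ₀² = 1/3.2235 − 5/16.7 = 0.310222 − 0.299401 = 0.010821.
Hence σ₀² = 1/0.010821 ≈ 92.4.

σ₀² = 92.4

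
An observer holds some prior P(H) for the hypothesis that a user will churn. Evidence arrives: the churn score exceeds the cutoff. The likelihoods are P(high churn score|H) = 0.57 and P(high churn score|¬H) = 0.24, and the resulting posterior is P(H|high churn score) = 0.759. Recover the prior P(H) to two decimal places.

P(H) = 0.57

Bayes' rule in odds form gives O(H|E) = O(H)·[P(E|H)/P(E|¬H)], hence O(H) = O(H|E)/LR.
Posterior odds = 0.759/(1−0.759) = 3.1494. LR = 0.57/0.24 = 2.3750.
Prior odds = 3.1494/2.3750 = 1.3261, so P(H) = 1.3261/(1+1.3261) ≈ 0.57.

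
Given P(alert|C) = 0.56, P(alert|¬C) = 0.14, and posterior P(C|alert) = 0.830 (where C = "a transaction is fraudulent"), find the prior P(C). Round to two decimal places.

In odds form, posterior odds = prior odds × likelihood ratio, so prior odds = posterior odds ÷ LR.
Posterior odds = 0.830/(1−0.830) = 4.8824. LR = 0.56/0.14 = 4.0000.
Prior odds = 4.8824/4.0000 = 1.2206, so P(C) = 1.2206/(1+1.2206) ≈ 0.55.

P(C) = 0.55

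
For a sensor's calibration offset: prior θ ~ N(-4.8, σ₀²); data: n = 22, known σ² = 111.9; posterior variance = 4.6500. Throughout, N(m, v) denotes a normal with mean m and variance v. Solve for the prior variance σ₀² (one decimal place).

For the Normal–Normal model with known σ², precisions add: τ_n = τ₀ + n/σ².
So 1/σ₀² = 1/4.6500 − 22/111.9 = 0.215054 − 0.196604 = 0.018450.
Hence σ₀² = 1/0.018450 ≈ 54.2.

σ₀² = 54.2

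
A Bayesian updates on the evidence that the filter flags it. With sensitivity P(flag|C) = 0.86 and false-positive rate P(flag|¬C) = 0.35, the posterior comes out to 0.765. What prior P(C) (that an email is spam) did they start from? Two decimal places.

P(C) = 0.57

Bayes' rule in odds form gives O(C|E) = O(C)·[P(E|C)/P(E|¬C)], hence O(C) = O(C|E)/LR.
Posterior odds = 0.765/(1−0.765) = 3.2553. LR = 0.86/0.35 = 2.4571.
Prior odds = 3.2553/2.4571 = 1.3249, so P(C) = 1.3249/(1+1.3249) ≈ 0.57.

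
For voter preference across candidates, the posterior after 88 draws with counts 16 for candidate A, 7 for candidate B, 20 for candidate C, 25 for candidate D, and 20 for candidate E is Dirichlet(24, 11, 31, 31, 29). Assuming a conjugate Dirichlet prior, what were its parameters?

For a Dirichlet(α) prior with multinomial counts c, the posterior is Dirichlet(α + c) componentwise.
Subtract each count from the matching posterior parameter: 24−16=8, 11−7=4, 31−20=11, 31−25=6, 29−20=9.

Dirichlet(8, 4, 11, 6, 9)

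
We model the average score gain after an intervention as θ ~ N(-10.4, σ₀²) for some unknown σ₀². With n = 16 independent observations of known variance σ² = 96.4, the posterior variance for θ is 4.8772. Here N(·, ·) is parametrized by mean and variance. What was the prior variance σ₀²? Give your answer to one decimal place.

σ₀² = 25.6

For the Normal–Normal model with known σ², precisions add: τ_n = τ₀ + n/σ².
So 1/σ₀² = 1/4.8772 − 16/96.4 = 0.205036 − 0.165975 = 0.039061.
Hence σ₀² = 1/0.039061 ≈ 25.6.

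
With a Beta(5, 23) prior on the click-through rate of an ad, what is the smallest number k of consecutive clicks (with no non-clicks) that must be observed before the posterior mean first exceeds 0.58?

After k clicks and 0 non-clicks the posterior is Beta(5+k, 23), with mean (5+k)/(5+23+k).
Set (5+k)/(28+k) > 0.58 and solve: k > (0.58·28 − 5)/(1 − 0.58) = 26.762.
The smallest integer exceeding 26.762 is 27, and checking k=27: (32)/(55) = 0.5818 > 0.58.

k = 27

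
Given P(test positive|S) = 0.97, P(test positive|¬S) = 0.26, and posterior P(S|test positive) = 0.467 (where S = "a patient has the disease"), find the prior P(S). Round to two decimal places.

P(S) = 0.19

Bayes' rule in odds form gives O(S|E) = O(S)·[P(E|S)/P(E|¬S)], hence O(S) = O(S|E)/LR.
Posterior odds = 0.467/(1−0.467) = 0.8762. LR = 0.97/0.26 = 3.7308.
Prior odds = 0.8762/3.7308 = 0.2349, so P(S) = 0.2349/(1+0.2349) ≈ 0.19.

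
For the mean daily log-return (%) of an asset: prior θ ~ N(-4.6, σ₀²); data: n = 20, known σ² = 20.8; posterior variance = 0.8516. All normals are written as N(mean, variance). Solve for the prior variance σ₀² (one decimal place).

Posterior precision equals prior precision plus data precision: 1/σ_n² = 1/σ₀² + n/σ².
So 1/σ₀² = 1/0.8516 − 20/20.8 = 1.174260 − 0.961538 = 0.212722.
Hence σ₀² = 1/0.212722 ≈ 4.7.

σ₀² = 4.7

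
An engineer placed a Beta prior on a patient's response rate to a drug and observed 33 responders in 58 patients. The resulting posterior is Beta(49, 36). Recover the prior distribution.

Beta(16, 11)

A Beta(a, b) prior with s successes and f failures in binomial data gives a Beta(a+s, b+f) posterior.
So a = 49 − 33 = 16 and b = 36 − 25 = 11.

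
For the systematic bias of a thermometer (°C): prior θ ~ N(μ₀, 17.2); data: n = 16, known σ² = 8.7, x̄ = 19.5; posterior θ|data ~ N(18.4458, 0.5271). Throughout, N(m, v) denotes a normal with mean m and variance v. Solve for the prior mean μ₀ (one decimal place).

μ₀ = -14.9

The posterior mean is a precision-weighted average: μ_n = (τ₀μ₀ + τ_data·x̄)/(τ₀+τ_data), with τ₀=1/σ₀² and τ_data=n/σ².
Here τ₀ = 1/17.2 = 0.058140 and τ_data = 16/8.7 = 1.839080, so τ_n = 1.897220.
Rearranging for μ₀: μ₀ = (μ_n·τ_n − τ_data·x̄)/τ₀ = (18.4458·1.897220 − 1.839080·19.5) / 0.058140 = -0.866319/0.058140 ≈ -14.9.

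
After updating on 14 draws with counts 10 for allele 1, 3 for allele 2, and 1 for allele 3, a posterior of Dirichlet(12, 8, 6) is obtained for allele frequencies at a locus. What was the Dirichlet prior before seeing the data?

For a Dirichlet(α) prior with multinomial counts c, the posterior is Dirichlet(α + c) componentwise.
Subtract each count from the matching posterior parameter: 12−10=2, 8−3=5, 6−1=5.

Dirichlet(2, 5, 5)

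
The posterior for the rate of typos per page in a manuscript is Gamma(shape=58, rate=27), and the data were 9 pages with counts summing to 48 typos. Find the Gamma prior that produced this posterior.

Gamma(shape=10, rate=18)

A Gamma(α, β) prior (rate parametrization) on a Poisson rate with n observations summing to S gives posterior Gamma(α+S, β+n).
So α = 58 − 48 = 10 and β = 27 − 9 = 18.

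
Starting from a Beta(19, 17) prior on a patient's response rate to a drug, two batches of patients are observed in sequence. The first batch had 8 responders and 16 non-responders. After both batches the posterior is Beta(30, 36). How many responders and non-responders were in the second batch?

Sequential conjugate updates are equivalent to a single update on the pooled data, so total successes = posterior α − prior α and total failures = posterior β − prior β.
Total across both batches: 30−19=11 responders, 36−17=19 non-responders.
Subtract the first batch: 11−8=3 responders and 19−16=3 non-responders.

3 responders and 3 non-responders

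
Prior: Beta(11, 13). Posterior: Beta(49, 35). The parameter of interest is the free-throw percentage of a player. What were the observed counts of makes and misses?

A Beta(a, b) prior with s successes and f failures in binomial data gives a Beta(a+s, b+f) posterior.
So s = 49 − 11 = 38 and f = 35 − 13 = 22.

38 makes and 22 misses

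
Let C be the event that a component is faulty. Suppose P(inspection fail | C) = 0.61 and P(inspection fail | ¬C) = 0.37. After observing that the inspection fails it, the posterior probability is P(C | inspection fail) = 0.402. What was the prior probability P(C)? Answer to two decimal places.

P(C) = 0.29

In odds form, posterior odds = prior odds × likelihood ratio, so prior odds = posterior odds ÷ LR.
Posterior odds = 0.402/(1−0.402) = 0.6722. LR = 0.61/0.37 = 1.6486.
Prior odds = 0.6722/1.6486 = 0.4077, so P(C) = 0.4077/(1+0.4077) ≈ 0.29.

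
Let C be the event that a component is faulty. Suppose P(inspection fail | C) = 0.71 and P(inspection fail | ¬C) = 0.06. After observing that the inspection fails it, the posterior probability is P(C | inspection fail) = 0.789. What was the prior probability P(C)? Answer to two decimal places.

P(C) = 0.24

In odds form, posterior odds = prior odds × likelihood ratio, so prior odds = posterior odds ÷ LR.
Posterior odds = 0.789/(1−0.789) = 3.7393. LR = 0.71/0.06 = 11.8333.
Prior odds = 3.7393/11.8333 = 0.3160, so P(C) = 0.3160/(1+0.3160) ≈ 0.24.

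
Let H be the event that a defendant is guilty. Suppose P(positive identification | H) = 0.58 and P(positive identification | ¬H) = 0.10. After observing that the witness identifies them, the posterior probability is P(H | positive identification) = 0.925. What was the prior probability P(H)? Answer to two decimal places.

P(H) = 0.68

In odds form, posterior odds = prior odds × likelihood ratio, so prior odds = posterior odds ÷ LR.
Posterior odds = 0.925/(1−0.925) = 12.3333. LR = 0.58/0.10 = 5.8000.
Prior odds = 12.3333/5.8000 = 2.1264, so P(H) = 2.1264/(1+2.1264) ≈ 0.68.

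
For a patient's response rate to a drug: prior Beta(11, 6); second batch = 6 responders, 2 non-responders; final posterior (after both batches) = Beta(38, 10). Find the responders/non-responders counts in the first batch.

21 responders and 2 non-responders

Sequential conjugate updates are equivalent to a single update on the pooled data, so total successes = posterior α − prior α and total failures = posterior β − prior β.
Total across both batches: 38−11=27 responders, 10−6=4 non-responders.
Subtract the second batch: 27−6=21 responders and 4−2=2 non-responders.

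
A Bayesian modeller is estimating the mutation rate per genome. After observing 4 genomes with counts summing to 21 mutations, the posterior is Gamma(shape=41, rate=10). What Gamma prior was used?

Gamma(shape=20, rate=6)

A Gamma(α, β) prior (rate parametrization) on a Poisson rate with n observations summing to S gives posterior Gamma(α+S, β+n).
So α = 41 − 21 = 20 and β = 10 − 4 = 6.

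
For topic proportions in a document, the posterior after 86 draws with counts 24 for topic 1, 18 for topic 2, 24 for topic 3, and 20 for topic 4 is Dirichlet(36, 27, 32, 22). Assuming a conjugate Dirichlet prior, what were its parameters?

Dirichlet(12, 9, 8, 2)

For a Dirichlet(α) prior with multinomial counts c, the posterior is Dirichlet(α + c) componentwise.
Subtract each count from the matching posterior parameter: 36−24=12, 27−18=9, 32−24=8, 22−20=2.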